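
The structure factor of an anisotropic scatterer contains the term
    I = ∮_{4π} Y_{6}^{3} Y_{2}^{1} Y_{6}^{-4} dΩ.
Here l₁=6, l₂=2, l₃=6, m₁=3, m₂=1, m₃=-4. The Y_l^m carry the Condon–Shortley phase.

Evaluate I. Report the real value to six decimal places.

0.179515

Rules hold: Σm=0, L=14 even, 4≤6≤8.
N = 13·5·13 = 845
Δ = 2!·10!·2!/15! = 1/90090
Racah Σ t=0..2: t=0:+1/69120 t=1:−1/14400 t=2:+1/69120 = -7/172800
⇒ 3j(6 2 6; 0 0 0)² = 14/715, sgn -1
Racah Σ t=1..2: t=1:−1/161280 t=2:+1/725760 = -1/207360
⇒ 3j(6 2 6; 3 1 -4)² = 7/286, sgn -1
4πI² = N·(3j₀)²·(3jₘ)² = 49/121
I = +1·√(0.404959/4π) = 0.17951487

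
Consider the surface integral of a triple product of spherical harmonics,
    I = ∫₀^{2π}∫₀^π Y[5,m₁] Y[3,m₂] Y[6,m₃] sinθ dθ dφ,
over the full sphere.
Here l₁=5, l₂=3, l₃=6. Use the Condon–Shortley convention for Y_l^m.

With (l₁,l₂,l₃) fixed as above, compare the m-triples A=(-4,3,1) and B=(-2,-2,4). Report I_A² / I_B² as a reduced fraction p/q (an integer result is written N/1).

2/3

Same 5,3,6: normalisation and zero-m 3j drop out of the ratio.
A: Δ: 2! 8! 4! / 15! → 1/675675; sum: t=2:+1/241920 = 1/241920; 3j²(5 3 6; -4 3 1) = Δ·Π!·Σ² = 4/1001  (sign -1)
B: Δ: 2! 8! 4! / 15! → 1/675675; sum: t=0:+1/60480 t=1:−1/34560 = -1/80640; 3j²(5 3 6; -2 -2 4) = Δ·Π!·Σ² = 6/1001  (sign -1)
I_A²/I_B² = (4/1001)/(6/1001) = 2/3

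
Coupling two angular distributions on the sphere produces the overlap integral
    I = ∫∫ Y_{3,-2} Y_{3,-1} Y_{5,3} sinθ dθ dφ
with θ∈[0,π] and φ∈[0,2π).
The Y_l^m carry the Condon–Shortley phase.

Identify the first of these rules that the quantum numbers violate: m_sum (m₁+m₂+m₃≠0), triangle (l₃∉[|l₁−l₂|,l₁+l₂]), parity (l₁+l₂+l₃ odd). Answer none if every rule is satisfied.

azimuthal sum: -2 − 1 + 3 = 0  ✓
0 ≤ 5 ≤ 6 (triangle on l)  ✓
L = 3 + 3 + 5 = 11 (odd)  ✗

parity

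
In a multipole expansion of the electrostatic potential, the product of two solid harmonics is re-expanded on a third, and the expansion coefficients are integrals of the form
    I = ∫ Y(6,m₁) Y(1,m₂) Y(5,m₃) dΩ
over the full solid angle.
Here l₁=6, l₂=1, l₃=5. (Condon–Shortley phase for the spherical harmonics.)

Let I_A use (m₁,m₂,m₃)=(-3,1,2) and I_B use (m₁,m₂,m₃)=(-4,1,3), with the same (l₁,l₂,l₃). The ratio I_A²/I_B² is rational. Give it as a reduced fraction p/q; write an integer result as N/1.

l's match ⇒ only the (l;m) 3-j factors differ between A and B.
A: triangle coeff Δ(6,1,5) = 1/858; Σ_t [2,2]: t=2:+1/60480 = 1/60480; (3j)²=6/143 [(6 1 5; -3 1 2)], sign=-1
B: triangle coeff Δ(6,1,5) = 1/858; Σ_t [2,2]: t=2:+1/161280 = 1/161280; (3j)²=15/286 [(6 1 5; -4 1 3)], sign=+1
I_A²/I_B² = (6/143)/(15/286) = 4/5

4/5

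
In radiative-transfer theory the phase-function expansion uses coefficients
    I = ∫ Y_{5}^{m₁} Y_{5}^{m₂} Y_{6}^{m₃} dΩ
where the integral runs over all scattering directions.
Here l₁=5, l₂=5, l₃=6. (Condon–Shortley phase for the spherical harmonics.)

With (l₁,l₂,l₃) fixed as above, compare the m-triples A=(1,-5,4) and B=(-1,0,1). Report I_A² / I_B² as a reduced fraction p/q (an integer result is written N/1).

l's match ⇒ only the (l;m) 3-j factors differ between A and B.
A: triangle coeff Δ(5,5,6) = 1/28588560; Σ_t [0,0]: t=0:+1/829440 = 1/829440; (3j)²=225/9724 [(5 5 6; 1 -5 4)], sign=+1
B: triangle coeff Δ(5,5,6) = 1/28588560; Σ_t [0,4]: t=0:+1/2073600 t=1:−1/34560 t=2:+1/6912 t=3:−1/10368 t=4:+1/138240 = 7/259200; (3j)²=28/7293 [(5 5 6; -1 0 1)], sign=-1
I_A²/I_B² = (225/9724)/(28/7293) = 675/112

675/112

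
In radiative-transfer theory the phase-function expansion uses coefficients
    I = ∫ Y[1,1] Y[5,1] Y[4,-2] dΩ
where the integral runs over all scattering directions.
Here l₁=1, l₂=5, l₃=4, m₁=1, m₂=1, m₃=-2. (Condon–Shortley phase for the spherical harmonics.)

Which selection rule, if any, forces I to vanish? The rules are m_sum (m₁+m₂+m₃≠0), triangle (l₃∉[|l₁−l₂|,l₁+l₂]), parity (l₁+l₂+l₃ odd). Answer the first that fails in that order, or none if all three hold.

none

azimuthal sum: 1 + 1 − 2 = 0  ✓
4 ≤ 4 ≤ 6 (triangle on l)  ✓
L = 1 + 5 + 4 = 10 (even)  ✓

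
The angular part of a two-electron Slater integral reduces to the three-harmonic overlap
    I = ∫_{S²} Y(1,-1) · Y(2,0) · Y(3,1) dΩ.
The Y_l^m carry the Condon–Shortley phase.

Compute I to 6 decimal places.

-0.202301

m-sum 0 ✓  L=6 even ✓  1≤3≤3 ✓
Π(2lᵢ+1) = 3×5×7 = 105
triangle coeff Δ(1,2,3) = 1/105
Σ_t [0,0]: t=0:+1/4 = 1/4
(3j)²=3/35 [(1 2 3; 0 0 0)], sign=-1
Σ_t [0,0]: t=0:+1/8 = 1/8
(3j)²=2/35 [(1 2 3; -1 0 1)], sign=+1
⇒ 4πI² = 18/35
I = (-1)√(18/35/(4π)) = -0.20230066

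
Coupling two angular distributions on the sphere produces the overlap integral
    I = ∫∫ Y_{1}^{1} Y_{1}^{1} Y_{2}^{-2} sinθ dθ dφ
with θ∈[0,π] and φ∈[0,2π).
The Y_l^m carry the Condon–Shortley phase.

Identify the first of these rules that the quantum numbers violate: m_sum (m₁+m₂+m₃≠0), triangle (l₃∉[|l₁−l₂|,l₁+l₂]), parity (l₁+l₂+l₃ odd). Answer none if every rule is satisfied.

none

Σmᵢ = 0  ✓
l₃∈[|l₁−l₂|,l₁+l₂]=[0,2], have l₃=2  ✓
Σlᵢ = 4 ⇒ even  ✓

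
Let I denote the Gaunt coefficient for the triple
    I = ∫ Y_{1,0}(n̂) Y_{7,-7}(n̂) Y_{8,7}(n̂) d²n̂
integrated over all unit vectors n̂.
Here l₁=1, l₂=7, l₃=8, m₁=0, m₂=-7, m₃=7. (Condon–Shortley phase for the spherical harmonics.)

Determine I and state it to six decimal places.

-0.118504

Rules hold: Σm=0, L=16 even, 6≤8≤8.
N = 3·15·17 = 765
Δ = 0!·2!·14!/17! = 1/2040
Racah Σ t=0..0: t=0:+1/25401600 = 1/25401600
⇒ 3j(1 7 8; 0 0 0)² = 8/255, sgn +1
Racah Σ t=0..0: t=0:+1/87178291200 = 1/87178291200
⇒ 3j(1 7 8; 0 -7 7)² = 1/136, sgn -1
4πI² = N·(3j₀)²·(3jₘ)² = 3/17
I = -1·√(0.176471/4π) = -0.11850352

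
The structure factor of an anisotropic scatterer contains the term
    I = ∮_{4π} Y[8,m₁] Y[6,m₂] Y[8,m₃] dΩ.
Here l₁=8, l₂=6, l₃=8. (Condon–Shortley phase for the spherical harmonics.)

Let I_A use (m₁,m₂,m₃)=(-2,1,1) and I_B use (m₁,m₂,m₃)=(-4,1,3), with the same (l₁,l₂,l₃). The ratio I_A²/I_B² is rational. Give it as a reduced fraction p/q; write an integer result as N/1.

2523/350

l's match ⇒ only the (l;m) 3-j factors differ between A and B.
A: triangle coeff Δ(8,6,8) = 1/13742520792; Σ_t [1,6]: t=1:−1/31352832000 t=2:+1/464486400 t=3:−1/52254720 t=4:+1/29859840 t=5:−1/82944000 t=6:+1/1492992000 = 319/62705664000; (3j)²=4205/772616 [(8 6 8; -2 1 1)], sign=-1
B: triangle coeff Δ(8,6,8) = 1/13742520792; Σ_t [2,6]: t=2:+1/20901888000 t=3:−1/627056640 t=4:+1/139345920 t=5:−1/174182400 t=6:+1/1492992000 = 1/1791590400; (3j)²=875/1158924 [(8 6 8; -4 1 3)], sign=-1
I_A²/I_B² = (4205/772616)/(875/1158924) = 2523/350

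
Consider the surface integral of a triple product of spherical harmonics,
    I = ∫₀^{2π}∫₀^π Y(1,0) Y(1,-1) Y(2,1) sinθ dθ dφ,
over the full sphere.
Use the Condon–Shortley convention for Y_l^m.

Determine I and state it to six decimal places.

Checks pass: Σm=0; 4 even; l₃=2∈[0,2].
(2·1+1)(2·1+1)(2·2+1) = 45
Δ: 0! 2! 2! / 5! → 1/30
sum: t=0:+1/1 = 1/1
3j²(1 1 2; 0 0 0) = Δ·Π!·Σ² = 2/15  (sign +1)
sum: t=0:+1/2 = 1/2
3j²(1 1 2; 0 -1 1) = Δ·Π!·Σ² = 1/10  (sign -1)
combine: 4πI² = 45·2/15·1/10 = 3/5
take √, sign -1: I = -0.21850969

-0.218510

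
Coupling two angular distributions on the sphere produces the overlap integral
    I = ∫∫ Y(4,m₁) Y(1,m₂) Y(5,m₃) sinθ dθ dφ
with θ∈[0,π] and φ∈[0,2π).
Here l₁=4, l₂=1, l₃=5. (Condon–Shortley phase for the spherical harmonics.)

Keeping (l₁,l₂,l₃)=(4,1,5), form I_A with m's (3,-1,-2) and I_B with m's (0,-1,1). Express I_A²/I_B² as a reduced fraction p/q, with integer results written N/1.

l's match ⇒ only the (l;m) 3-j factors differ between A and B.
A: triangle coeff Δ(4,1,5) = 1/495; Σ_t [0,0]: t=0:+1/10080 = 1/10080; (3j)²=1/165 [(4 1 5; 3 -1 -2)], sign=-1
B: triangle coeff Δ(4,1,5) = 1/495; Σ_t [0,0]: t=0:+1/1152 = 1/1152; (3j)²=1/33 [(4 1 5; 0 -1 1)], sign=+1
I_A²/I_B² = (1/165)/(1/33) = 1/5

1/5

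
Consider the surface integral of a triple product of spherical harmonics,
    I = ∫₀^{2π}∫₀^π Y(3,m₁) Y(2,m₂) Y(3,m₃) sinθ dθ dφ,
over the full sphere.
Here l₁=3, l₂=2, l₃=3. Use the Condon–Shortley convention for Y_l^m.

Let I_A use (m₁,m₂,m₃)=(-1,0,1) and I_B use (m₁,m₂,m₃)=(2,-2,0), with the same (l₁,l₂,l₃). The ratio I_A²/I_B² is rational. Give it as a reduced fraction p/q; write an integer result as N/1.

Shared (l₁,l₂,l₃)=(3,2,3): N and (l;000)² cancel in I_A²/I_B².
A: Δ = 2!·4!·2!/9! = 1/3780; Racah Σ t=0..2: t=0:+1/96 t=1:−1/6 t=2:+1/16 = -3/32; ⇒ 3j(3 2 3; -1 0 1)² = 3/140, sgn -1
B: Δ = 2!·4!·2!/9! = 1/3780; Racah Σ t=0..0: t=0:+1/24 = 1/24; ⇒ 3j(3 2 3; 2 -2 0)² = 1/21, sgn -1
I_A²/I_B² = (3/140)/(1/21) = 9/20

9/20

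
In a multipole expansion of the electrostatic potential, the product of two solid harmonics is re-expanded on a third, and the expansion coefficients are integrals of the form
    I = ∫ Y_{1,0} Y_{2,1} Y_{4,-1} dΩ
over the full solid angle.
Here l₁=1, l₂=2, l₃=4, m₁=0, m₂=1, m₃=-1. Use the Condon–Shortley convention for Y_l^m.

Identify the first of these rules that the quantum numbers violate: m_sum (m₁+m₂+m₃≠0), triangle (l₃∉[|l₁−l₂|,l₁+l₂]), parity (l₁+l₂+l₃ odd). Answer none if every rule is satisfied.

triangle

azimuthal sum: 0 + 1 − 1 = 0  ✓
1 ≤ 4 ≤ 3 (triangle on l)  ✗
L = 1 + 2 + 4 = 7 (odd)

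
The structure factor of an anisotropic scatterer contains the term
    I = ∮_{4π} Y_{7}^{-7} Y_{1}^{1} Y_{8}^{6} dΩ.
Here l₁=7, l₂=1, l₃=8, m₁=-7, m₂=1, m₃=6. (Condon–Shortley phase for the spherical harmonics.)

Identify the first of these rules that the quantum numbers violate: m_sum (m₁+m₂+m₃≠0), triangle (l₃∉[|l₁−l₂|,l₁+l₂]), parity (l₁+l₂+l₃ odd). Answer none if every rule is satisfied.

none

azimuthal sum: -7 + 1 + 6 = 0  ✓
6 ≤ 8 ≤ 8 (triangle on l)  ✓
L = 7 + 1 + 8 = 16 (even)  ✓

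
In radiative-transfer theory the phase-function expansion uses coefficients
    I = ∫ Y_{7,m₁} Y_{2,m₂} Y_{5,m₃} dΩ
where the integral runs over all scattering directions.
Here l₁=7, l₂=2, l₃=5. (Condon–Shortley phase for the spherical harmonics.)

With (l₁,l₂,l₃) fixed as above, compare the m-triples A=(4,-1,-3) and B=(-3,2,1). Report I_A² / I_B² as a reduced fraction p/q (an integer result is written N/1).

33/14

Shared (l₁,l₂,l₃)=(7,2,5): N and (l;000)² cancel in I_A²/I_B².
A: Δ = 4!·10!·0!/15! = 1/15015; Racah Σ t=1..1: t=1:−1/483840 = -1/483840; ⇒ 3j(7 2 5; 4 -1 -3)² = 3/91, sgn -1
B: Δ = 4!·10!·0!/15! = 1/15015; Racah Σ t=4..4: t=4:+1/414720 = 1/414720; ⇒ 3j(7 2 5; -3 2 1)² = 2/143, sgn +1
I_A²/I_B² = (3/91)/(2/143) = 33/14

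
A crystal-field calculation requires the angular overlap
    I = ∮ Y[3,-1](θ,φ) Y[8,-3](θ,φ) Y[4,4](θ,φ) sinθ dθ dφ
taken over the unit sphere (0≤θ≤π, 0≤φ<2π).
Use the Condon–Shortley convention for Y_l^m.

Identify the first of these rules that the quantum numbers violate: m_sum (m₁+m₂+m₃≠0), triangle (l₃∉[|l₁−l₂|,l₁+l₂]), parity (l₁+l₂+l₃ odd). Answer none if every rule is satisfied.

triangle

Σmᵢ = 0  ✓
l₃∈[|l₁−l₂|,l₁+l₂]=[5,11], have l₃=4  ✗
Σlᵢ = 15 ⇒ odd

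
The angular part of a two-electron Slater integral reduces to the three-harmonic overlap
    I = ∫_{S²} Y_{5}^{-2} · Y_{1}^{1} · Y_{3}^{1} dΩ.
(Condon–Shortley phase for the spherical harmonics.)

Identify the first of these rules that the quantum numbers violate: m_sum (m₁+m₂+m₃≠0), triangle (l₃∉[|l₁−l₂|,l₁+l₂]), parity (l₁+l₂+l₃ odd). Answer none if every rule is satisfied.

Σmᵢ = 0  ✓
l₃∈[|l₁−l₂|,l₁+l₂]=[4,6], have l₃=3  ✗
Σlᵢ = 9 ⇒ odd

triangle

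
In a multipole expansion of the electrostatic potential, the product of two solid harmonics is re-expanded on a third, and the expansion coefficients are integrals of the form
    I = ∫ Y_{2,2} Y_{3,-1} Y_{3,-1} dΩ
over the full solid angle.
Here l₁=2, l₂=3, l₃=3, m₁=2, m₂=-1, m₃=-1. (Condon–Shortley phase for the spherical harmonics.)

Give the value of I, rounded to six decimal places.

m-sum 0 ✓  L=8 even ✓  1≤3≤5 ✓
Π(2lᵢ+1) = 5×7×7 = 245
triangle coeff Δ(2,3,3) = 1/3780
Σ_t [0,2]: t=0:+1/24 t=1:−1/4 t=2:+1/24 = -1/6
(3j)²=4/105 [(2 3 3; 0 0 0)], sign=+1
Σ_t [0,0]: t=0:+1/16 = 1/16
(3j)²=2/35 [(2 3 3; 2 -1 -1)], sign=+1
⇒ 4πI² = 8/15
I = (+1)√(8/15/(4π)) = 0.20601291

0.206013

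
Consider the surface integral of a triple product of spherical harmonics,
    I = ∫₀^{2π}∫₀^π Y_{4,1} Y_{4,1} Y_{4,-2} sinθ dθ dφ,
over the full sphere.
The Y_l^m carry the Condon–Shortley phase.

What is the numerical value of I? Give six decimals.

0.144370

Rules hold: Σm=0, L=12 even, 0≤4≤8.
N = 9·9·9 = 729
Δ = 4!·4!·4!/13! = 1/450450
Racah Σ t=0..4: t=0:+1/13824 t=1:−1/216 t=2:+1/64 t=3:−1/216 t=4:+1/13824 = 5/768
⇒ 3j(4 4 4; 0 0 0)² = 18/1001, sgn +1
Racah Σ t=1..3: t=1:−1/576 t=2:+1/144 t=3:−1/576 = 1/288
⇒ 3j(4 4 4; 1 1 -2)² = 20/1001, sgn +1
4πI² = N·(3j₀)²·(3jₘ)² = 262440/1002001
I = +1·√(0.261916/4π) = 0.14436968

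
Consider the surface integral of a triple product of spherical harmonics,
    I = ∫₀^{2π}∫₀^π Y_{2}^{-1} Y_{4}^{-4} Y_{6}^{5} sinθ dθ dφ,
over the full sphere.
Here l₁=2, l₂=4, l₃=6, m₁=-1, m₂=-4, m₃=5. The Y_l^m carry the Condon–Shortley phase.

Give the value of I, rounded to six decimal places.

Rules hold: Σm=0, L=12 even, 2≤6≤6.
N = 5·9·13 = 585
Δ = 0!·4!·8!/13! = 1/6435
Racah Σ t=0..0: t=0:+1/2304 = 1/2304
⇒ 3j(2 4 6; 0 0 0)² = 5/143, sgn +1
Racah Σ t=0..0: t=0:+1/241920 = 1/241920
⇒ 3j(2 4 6; -1 -4 5)² = 1/39, sgn -1
4πI² = N·(3j₀)²·(3jₘ)² = 75/143
I = -1·√(0.524476/4π) = -0.20429497

-0.204295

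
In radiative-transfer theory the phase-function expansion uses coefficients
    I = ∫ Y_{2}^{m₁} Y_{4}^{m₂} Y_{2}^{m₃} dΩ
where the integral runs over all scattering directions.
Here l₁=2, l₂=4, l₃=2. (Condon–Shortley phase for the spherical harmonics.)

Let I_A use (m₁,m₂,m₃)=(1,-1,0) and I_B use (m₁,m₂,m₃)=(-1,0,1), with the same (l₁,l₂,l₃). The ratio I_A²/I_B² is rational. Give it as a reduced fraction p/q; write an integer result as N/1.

l's match ⇒ only the (l;m) 3-j factors differ between A and B.
A: triangle coeff Δ(2,4,2) = 1/630; Σ_t [1,1]: t=1:−1/24 = -1/24; (3j)²=1/21 [(2 4 2; 1 -1 0)], sign=-1
B: triangle coeff Δ(2,4,2) = 1/630; Σ_t [3,3]: t=3:−1/36 = -1/36; (3j)²=8/315 [(2 4 2; -1 0 1)], sign=+1
I_A²/I_B² = (1/21)/(8/315) = 15/8

15/8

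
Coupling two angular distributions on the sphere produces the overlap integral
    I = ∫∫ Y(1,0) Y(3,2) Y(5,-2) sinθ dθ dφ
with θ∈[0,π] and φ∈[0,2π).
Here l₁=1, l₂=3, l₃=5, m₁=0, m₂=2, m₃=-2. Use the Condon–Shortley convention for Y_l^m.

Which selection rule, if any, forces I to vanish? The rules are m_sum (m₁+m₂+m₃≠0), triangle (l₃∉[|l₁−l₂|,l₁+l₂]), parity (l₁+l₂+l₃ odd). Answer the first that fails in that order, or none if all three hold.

triangle

Σmᵢ = 0  ✓
l₃∈[|l₁−l₂|,l₁+l₂]=[2,4], have l₃=5  ✗
Σlᵢ = 9 ⇒ odd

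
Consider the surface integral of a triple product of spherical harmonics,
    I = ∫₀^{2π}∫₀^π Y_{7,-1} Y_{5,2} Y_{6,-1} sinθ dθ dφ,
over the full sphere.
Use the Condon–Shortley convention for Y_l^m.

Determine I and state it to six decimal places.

Checks pass: Σm=0; 18 even; l₃=6∈[2,12].
(2·7+1)(2·5+1)(2·6+1) = 2145
Δ: 6! 8! 4! / 19! → 1/174594420
sum: t=1:−1/4147200 t=2:+1/207360 t=3:−1/82944 t=4:+1/207360 t=5:−1/4147200 = -1/345600
3j²(7 5 6; 0 0 0) = Δ·Π!·Σ² = 420/46189  (sign -1)
sum: t=3:−1/622080 t=4:+1/165888 t=5:−1/345600 t=6:+1/6220800 = 7/4147200
3j²(7 5 6; -1 2 -1) = Δ·Π!·Σ² = 2401/277134  (sign -1)
combine: 4πI² = 2145·420/46189·2401/277134 = 2521050/14919047
take √, sign +1: I = 0.11596188

0.115962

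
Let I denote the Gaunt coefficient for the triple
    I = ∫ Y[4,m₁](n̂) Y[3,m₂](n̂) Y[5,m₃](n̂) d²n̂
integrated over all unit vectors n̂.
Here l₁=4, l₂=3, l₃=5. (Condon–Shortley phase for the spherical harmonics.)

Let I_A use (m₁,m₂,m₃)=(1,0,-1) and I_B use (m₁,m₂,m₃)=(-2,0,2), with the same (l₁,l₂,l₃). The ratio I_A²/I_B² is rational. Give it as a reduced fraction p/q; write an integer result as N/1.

361/14

l's match ⇒ only the (l;m) 3-j factors differ between A and B.
A: triangle coeff Δ(4,3,5) = 1/180180; Σ_t [0,2]: t=0:+1/432 t=1:−1/192 t=2:+1/1440 = -19/8640; (3j)²=361/30030 [(4 3 5; 1 0 -1)], sign=-1
B: triangle coeff Δ(4,3,5) = 1/180180; Σ_t [0,2]: t=0:+1/8640 t=1:−1/480 t=2:+1/576 = -1/4320; (3j)²=1/2145 [(4 3 5; -2 0 2)], sign=+1
I_A²/I_B² = (361/30030)/(1/2145) = 361/14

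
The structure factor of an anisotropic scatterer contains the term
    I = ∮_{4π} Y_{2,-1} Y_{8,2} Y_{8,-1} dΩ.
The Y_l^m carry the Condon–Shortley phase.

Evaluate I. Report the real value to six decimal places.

m-sum 0 ✓  L=18 even ✓  6≤8≤10 ✓
Π(2lᵢ+1) = 5×17×17 = 1445
triangle coeff Δ(2,8,8) = 1/348840
Σ_t [0,2]: t=0:+1/116121600 t=1:−1/25401600 t=2:+1/116121600 = -1/45158400
(3j)²=24/1615 [(2 8 8; 0 0 0)], sign=-1
Σ_t [1,2]: t=1:−1/87091200 t=2:+1/58060800 = 1/174182400
(3j)²=7/2584 [(2 8 8; -1 2 -1)], sign=-1
⇒ 4πI² = 21/361
I = (+1)√(21/361/(4π)) = 0.06803793

0.068038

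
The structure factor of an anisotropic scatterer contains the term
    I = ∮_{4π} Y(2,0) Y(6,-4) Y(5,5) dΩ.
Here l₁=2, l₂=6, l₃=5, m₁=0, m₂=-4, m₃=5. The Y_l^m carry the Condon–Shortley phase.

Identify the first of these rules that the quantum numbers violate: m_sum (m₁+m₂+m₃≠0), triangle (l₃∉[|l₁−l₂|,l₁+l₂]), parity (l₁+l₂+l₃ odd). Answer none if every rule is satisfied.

azimuthal sum: 0 − 4 + 5 = 1  ✗
4 ≤ 5 ≤ 8 (triangle on l)
L = 2 + 6 + 5 = 13 (odd)

m_sum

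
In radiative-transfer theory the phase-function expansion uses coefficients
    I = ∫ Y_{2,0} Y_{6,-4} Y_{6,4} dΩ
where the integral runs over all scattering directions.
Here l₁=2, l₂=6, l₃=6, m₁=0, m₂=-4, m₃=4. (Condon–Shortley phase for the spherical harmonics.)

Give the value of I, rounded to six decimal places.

-0.022938

Rules hold: Σm=0, L=14 even, 4≤6≤8.
N = 5·13·13 = 845
Δ = 2!·2!·10!/15! = 1/90090
Racah Σ t=0..2: t=0:+1/69120 t=1:−1/14400 t=2:+1/69120 = -7/172800
⇒ 3j(2 6 6; 0 0 0)² = 14/715, sgn -1
Racah Σ t=0..2: t=0:+1/322560 t=1:−1/362880 t=2:+1/14515200 = 1/2419200
⇒ 3j(2 6 6; 0 -4 4)² = 2/5005, sgn +1
4πI² = N·(3j₀)²·(3jₘ)² = 4/605
I = -1·√(0.00661157/4π) = -0.02293757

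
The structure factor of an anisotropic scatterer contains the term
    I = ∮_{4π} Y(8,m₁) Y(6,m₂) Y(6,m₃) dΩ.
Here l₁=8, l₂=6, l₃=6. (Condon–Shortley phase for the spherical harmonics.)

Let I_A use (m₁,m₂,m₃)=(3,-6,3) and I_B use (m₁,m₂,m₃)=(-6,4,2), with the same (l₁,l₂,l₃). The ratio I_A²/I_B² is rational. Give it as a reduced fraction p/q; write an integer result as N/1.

231/65

Same 8,6,6: normalisation and zero-m 3j drop out of the ratio.
A: Δ: 8! 8! 4! / 21! → 1/1309458150; sum: t=0:+1/696729600 = 1/696729600; 3j²(8 6 6; 3 -6 3) = Δ·Π!·Σ² = 33/4199  (sign -1)
B: Δ: 8! 8! 4! / 21! → 1/1309458150; sum: t=6:+1/1393459200 t=7:−1/152409600 t=8:+1/232243200 = -1/650280960; 3j²(8 6 6; -6 4 2) = Δ·Π!·Σ² = 5/2261  (sign -1)
I_A²/I_B² = (33/4199)/(5/2261) = 231/65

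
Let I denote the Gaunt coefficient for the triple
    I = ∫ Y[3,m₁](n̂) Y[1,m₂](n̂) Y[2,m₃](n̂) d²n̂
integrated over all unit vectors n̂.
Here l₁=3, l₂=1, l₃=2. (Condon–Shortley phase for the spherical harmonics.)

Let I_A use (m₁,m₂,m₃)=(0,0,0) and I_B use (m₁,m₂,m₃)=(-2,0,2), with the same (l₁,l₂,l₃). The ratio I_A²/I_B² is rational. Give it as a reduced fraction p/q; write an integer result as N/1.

9/5

Same 3,1,2: normalisation and zero-m 3j drop out of the ratio.
A: Δ: 2! 4! 0! / 7! → 1/105; sum: t=1:−1/4 = -1/4; 3j²(3 1 2; 0 0 0) = Δ·Π!·Σ² = 3/35  (sign -1)
B: Δ: 2! 4! 0! / 7! → 1/105; sum: t=1:−1/24 = -1/24; 3j²(3 1 2; -2 0 2) = Δ·Π!·Σ² = 1/21  (sign -1)
I_A²/I_B² = (3/35)/(1/21) = 9/5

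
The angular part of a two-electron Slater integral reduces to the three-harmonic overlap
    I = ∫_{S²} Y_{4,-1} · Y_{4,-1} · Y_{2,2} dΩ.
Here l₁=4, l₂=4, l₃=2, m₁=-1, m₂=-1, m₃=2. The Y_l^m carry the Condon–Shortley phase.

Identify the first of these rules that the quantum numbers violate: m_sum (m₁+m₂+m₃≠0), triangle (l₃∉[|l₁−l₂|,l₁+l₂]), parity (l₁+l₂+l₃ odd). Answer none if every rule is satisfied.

none

Σmᵢ = 0  ✓
l₃∈[|l₁−l₂|,l₁+l₂]=[0,8], have l₃=2  ✓
Σlᵢ = 10 ⇒ even  ✓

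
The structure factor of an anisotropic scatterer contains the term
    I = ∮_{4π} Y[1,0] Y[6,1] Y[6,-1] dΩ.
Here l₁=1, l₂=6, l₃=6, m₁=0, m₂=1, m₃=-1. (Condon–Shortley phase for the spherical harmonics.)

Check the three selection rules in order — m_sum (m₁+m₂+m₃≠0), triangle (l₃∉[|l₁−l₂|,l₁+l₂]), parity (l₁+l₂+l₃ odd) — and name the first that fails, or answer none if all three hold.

parity

Σmᵢ = 0  ✓
l₃∈[|l₁−l₂|,l₁+l₂]=[5,7], have l₃=6  ✓
Σlᵢ = 13 ⇒ odd  ✗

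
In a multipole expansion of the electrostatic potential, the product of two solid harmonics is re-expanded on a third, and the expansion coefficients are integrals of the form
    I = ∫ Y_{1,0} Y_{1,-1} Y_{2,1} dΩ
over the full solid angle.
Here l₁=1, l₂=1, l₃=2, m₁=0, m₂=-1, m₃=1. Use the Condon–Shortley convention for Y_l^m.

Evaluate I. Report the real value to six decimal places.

-0.218510

Checks pass: Σm=0; 4 even; l₃=2∈[0,2].
(2·1+1)(2·1+1)(2·2+1) = 45
Δ: 0! 2! 2! / 5! → 1/30
sum: t=0:+1/1 = 1/1
3j²(1 1 2; 0 0 0) = Δ·Π!·Σ² = 2/15  (sign +1)
sum: t=0:+1/2 = 1/2
3j²(1 1 2; 0 -1 1) = Δ·Π!·Σ² = 1/10  (sign -1)
combine: 4πI² = 45·2/15·1/10 = 3/5
take √, sign -1: I = -0.21850969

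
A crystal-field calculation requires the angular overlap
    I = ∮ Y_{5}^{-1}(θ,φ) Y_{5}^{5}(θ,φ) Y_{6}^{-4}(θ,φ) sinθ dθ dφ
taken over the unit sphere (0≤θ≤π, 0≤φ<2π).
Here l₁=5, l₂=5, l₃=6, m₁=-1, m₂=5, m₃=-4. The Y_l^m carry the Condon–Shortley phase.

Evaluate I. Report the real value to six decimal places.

0.178246

Checks pass: Σm=0; 16 even; l₃=6∈[0,10].
(2·5+1)(2·5+1)(2·6+1) = 1573
Δ: 4! 6! 6! / 17! → 1/28588560
sum: t=0:+1/345600 t=1:−1/13824 t=2:+1/5184 t=3:−1/13824 t=4:+1/345600 = 7/129600
3j²(5 5 6; 0 0 0) = Δ·Π!·Σ² = 80/7293  (sign +1)
sum: t=4:+1/829440 = 1/829440
3j²(5 5 6; -1 5 -4) = Δ·Π!·Σ² = 225/9724  (sign +1)
combine: 4πI² = 1573·80/7293·225/9724 = 1500/3757
take √, sign +1: I = 0.17824613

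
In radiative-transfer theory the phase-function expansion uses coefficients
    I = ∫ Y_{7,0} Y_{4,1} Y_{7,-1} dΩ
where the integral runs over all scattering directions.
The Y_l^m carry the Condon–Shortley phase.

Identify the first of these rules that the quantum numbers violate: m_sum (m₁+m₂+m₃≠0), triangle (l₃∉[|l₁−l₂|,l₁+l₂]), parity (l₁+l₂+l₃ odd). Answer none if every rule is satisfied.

azimuthal sum: 0 + 1 − 1 = 0  ✓
3 ≤ 7 ≤ 11 (triangle on l)  ✓
L = 7 + 4 + 7 = 18 (even)  ✓

none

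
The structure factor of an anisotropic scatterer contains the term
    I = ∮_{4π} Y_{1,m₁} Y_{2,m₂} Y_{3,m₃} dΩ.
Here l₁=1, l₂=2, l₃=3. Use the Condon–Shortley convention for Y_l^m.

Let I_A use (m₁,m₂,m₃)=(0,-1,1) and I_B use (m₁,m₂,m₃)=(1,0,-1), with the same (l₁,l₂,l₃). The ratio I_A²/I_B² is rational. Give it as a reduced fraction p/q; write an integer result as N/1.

4/3

Same 1,2,3: normalisation and zero-m 3j drop out of the ratio.
A: Δ: 0! 2! 4! / 7! → 1/105; sum: t=0:+1/6 = 1/6; 3j²(1 2 3; 0 -1 1) = Δ·Π!·Σ² = 8/105  (sign +1)
B: Δ: 0! 2! 4! / 7! → 1/105; sum: t=0:+1/8 = 1/8; 3j²(1 2 3; 1 0 -1) = Δ·Π!·Σ² = 2/35  (sign +1)
I_A²/I_B² = (8/105)/(2/35) = 4/3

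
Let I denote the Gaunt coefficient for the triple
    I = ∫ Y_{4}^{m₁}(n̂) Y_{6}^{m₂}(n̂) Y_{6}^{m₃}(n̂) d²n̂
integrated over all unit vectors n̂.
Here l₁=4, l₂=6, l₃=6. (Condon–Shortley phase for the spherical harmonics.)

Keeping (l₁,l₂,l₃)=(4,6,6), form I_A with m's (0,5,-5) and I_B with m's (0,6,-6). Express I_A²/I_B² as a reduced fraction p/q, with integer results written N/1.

Shared (l₁,l₂,l₃)=(4,6,6): N and (l;000)² cancel in I_A²/I_B².
A: Δ = 4!·4!·8!/17! = 1/15315300; Racah Σ t=3..4: t=3:−1/1451520 t=4:+1/2903040 = -1/2903040; ⇒ 3j(4 6 6; 0 5 -5)² = 11/1547, sgn +1
B: Δ = 4!·4!·8!/17! = 1/15315300; Racah Σ t=4..4: t=4:+1/23224320 = 1/23224320; ⇒ 3j(4 6 6; 0 6 -6)² = 99/6188, sgn +1
I_A²/I_B² = (11/1547)/(99/6188) = 4/9

4/9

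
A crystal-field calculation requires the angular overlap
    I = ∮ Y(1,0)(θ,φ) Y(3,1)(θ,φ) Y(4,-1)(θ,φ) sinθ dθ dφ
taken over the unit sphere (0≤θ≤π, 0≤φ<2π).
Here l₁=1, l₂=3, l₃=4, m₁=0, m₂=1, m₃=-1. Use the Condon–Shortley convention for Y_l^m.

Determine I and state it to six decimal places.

-0.238414

m-sum 0 ✓  L=8 even ✓  2≤4≤4 ✓
Π(2lᵢ+1) = 3×7×9 = 189
triangle coeff Δ(1,3,4) = 1/252
Σ_t [0,0]: t=0:+1/36 = 1/36
(3j)²=4/63 [(1 3 4; 0 0 0)], sign=+1
Σ_t [0,0]: t=0:+1/48 = 1/48
(3j)²=5/84 [(1 3 4; 0 1 -1)], sign=-1
⇒ 4πI² = 5/7
I = (-1)√(5/7/(4π)) = -0.23841361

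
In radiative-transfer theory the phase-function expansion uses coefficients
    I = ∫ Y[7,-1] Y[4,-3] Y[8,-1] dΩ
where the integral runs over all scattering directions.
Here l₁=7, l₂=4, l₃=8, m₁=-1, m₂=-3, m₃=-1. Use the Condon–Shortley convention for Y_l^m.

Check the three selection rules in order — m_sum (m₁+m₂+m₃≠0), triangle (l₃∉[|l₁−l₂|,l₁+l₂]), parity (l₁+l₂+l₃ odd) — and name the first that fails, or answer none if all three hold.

m_sum

m₁+m₂+m₃ = -1 − 3 − 1 = -5  ✗
triangle: |7−4|=3 ≤ l₃=8 ≤ 7+4=11
parity: l₁+l₂+l₃ = 19 is odd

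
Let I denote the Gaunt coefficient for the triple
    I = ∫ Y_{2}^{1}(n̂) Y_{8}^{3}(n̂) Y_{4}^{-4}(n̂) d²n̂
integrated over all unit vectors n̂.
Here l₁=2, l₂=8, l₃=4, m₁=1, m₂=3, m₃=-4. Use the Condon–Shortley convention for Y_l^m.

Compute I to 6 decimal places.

triangle: need 6≤l₃≤10, have 4; I=0

0.000000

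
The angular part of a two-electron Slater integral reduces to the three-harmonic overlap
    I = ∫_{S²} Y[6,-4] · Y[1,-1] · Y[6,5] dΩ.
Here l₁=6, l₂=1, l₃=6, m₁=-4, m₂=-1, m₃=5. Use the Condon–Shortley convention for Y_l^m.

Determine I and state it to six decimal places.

L=13 odd ⇒ parity kills the (l;000) factor ⇒ I = 0

0.000000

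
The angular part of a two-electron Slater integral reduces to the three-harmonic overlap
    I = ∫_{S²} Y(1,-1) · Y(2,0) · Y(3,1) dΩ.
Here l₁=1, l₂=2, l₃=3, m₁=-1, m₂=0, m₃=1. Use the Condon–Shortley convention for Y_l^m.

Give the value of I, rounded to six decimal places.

m-sum 0 ✓  L=6 even ✓  1≤3≤3 ✓
Π(2lᵢ+1) = 3×5×7 = 105
triangle coeff Δ(1,2,3) = 1/105
Σ_t [0,0]: t=0:+1/4 = 1/4
(3j)²=3/35 [(1 2 3; 0 0 0)], sign=-1
Σ_t [0,0]: t=0:+1/8 = 1/8
(3j)²=2/35 [(1 2 3; -1 0 1)], sign=+1
⇒ 4πI² = 18/35
I = (-1)√(18/35/(4π)) = -0.20230066

-0.202301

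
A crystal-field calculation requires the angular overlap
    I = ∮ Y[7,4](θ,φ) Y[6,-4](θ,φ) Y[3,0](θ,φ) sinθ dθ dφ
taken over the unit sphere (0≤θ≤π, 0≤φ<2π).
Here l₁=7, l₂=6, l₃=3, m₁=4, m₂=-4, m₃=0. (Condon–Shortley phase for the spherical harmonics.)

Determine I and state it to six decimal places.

m-sum 0 ✓  L=16 even ✓  1≤3≤13 ✓
Π(2lᵢ+1) = 15×13×7 = 1365
triangle coeff Δ(7,6,3) = 1/2042040
Σ_t [4,6]: t=4:+1/207360 t=5:−1/57600 t=6:+1/207360 = -1/129600
(3j)²=168/12155 [(7 6 3; 0 0 0)], sign=+1
Σ_t [0,2]: t=0:+1/43545600 t=1:−1/1451520 t=2:+1/967680 = 1/2721600
(3j)²=32/7735 [(7 6 3; 4 -4 0)], sign=-1
⇒ 4πI² = 16128/206635
I = (-1)√(16128/206635/(4π)) = -0.07881037

-0.078810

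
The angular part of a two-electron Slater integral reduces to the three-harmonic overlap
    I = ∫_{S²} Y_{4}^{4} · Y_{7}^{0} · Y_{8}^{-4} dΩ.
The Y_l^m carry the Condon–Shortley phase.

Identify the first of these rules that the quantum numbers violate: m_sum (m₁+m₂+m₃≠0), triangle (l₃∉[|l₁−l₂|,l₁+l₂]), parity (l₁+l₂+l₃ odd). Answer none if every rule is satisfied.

parity

m₁+m₂+m₃ = 4 + 0 − 4 = 0  ✓
triangle: |4−7|=3 ≤ l₃=8 ≤ 4+7=11  ✓
parity: l₁+l₂+l₃ = 19 is odd  ✗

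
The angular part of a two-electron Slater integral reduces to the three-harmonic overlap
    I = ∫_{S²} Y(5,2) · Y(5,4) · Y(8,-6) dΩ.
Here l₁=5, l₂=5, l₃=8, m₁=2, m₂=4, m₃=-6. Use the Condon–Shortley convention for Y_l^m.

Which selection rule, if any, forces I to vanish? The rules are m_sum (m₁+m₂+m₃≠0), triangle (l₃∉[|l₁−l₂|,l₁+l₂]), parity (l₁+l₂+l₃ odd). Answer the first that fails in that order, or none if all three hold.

Σmᵢ = 0  ✓
l₃∈[|l₁−l₂|,l₁+l₂]=[0,10], have l₃=8  ✓
Σlᵢ = 18 ⇒ even  ✓

none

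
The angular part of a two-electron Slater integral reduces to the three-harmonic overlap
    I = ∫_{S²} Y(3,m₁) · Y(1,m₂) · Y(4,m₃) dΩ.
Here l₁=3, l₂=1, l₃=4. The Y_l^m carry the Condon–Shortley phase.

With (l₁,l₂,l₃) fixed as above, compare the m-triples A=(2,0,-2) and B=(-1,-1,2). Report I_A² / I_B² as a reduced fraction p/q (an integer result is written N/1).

Same 3,1,4: normalisation and zero-m 3j drop out of the ratio.
A: Δ: 0! 6! 2! / 9! → 1/252; sum: t=0:+1/120 = 1/120; 3j²(3 1 4; 2 0 -2) = Δ·Π!·Σ² = 1/21  (sign +1)
B: Δ: 0! 6! 2! / 9! → 1/252; sum: t=0:+1/96 = 1/96; 3j²(3 1 4; -1 -1 2) = Δ·Π!·Σ² = 5/84  (sign +1)
I_A²/I_B² = (1/21)/(5/84) = 4/5

4/5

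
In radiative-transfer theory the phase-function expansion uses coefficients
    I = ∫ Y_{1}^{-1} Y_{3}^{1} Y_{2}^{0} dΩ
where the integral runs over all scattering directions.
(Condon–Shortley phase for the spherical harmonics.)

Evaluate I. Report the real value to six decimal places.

Checks pass: Σm=0; 6 even; l₃=2∈[2,4].
(2·1+1)(2·3+1)(2·2+1) = 105
Δ: 2! 0! 4! / 7! → 1/105
sum: t=1:−1/4 = -1/4
3j²(1 3 2; 0 0 0) = Δ·Π!·Σ² = 3/35  (sign -1)
sum: t=2:+1/8 = 1/8
3j²(1 3 2; -1 1 0) = Δ·Π!·Σ² = 2/35  (sign +1)
combine: 4πI² = 105·3/35·2/35 = 18/35
take √, sign -1: I = -0.20230066

-0.202301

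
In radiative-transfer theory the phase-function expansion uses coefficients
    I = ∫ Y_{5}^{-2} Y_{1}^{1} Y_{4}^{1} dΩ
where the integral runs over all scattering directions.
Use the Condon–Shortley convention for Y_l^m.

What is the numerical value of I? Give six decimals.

m-sum 0 ✓  L=10 even ✓  4≤4≤6 ✓
Π(2lᵢ+1) = 11×3×9 = 297
triangle coeff Δ(5,1,4) = 1/495
Σ_t [1,1]: t=1:−1/576 = -1/576
(3j)²=5/99 [(5 1 4; 0 0 0)], sign=-1
Σ_t [2,2]: t=2:+1/1440 = 1/1440
(3j)²=7/165 [(5 1 4; -2 1 1)], sign=-1
⇒ 4πI² = 7/11
I = (+1)√(7/11/(4π)) = 0.22503380

0.225034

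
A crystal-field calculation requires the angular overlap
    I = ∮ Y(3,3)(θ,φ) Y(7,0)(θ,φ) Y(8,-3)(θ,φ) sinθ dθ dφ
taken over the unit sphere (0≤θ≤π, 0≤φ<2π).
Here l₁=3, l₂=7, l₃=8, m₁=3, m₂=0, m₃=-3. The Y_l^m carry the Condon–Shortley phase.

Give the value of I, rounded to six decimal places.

Rules hold: Σm=0, L=18 even, 4≤8≤10.
N = 7·15·17 = 1785
Δ = 2!·4!·12!/19! = 1/5290740
Racah Σ t=0..2: t=0:+1/7257600 t=1:−1/2073600 t=2:+1/7257600 = -1/4838400
⇒ 3j(3 7 8; 0 0 0)² = 252/20995, sgn -1
Racah Σ t=0..0: t=0:+1/29030400 = 1/29030400
⇒ 3j(3 7 8; 3 0 -3)² = 165/8398, sgn -1
4πI² = N·(3j₀)²·(3jₘ)² = 436590/1037153
I = +1·√(0.42095/4π) = 0.18302506

0.183025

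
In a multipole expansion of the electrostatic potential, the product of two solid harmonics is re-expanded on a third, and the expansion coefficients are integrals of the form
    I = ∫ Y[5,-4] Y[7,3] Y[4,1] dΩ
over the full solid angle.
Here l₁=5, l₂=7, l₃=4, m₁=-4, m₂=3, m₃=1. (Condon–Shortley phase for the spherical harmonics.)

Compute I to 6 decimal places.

Checks pass: Σm=0; 16 even; l₃=4∈[2,12].
(2·5+1)(2·7+1)(2·4+1) = 1485
Δ: 8! 2! 6! / 17! → 1/6126120
sum: t=3:−1/69120 t=4:+1/20736 t=5:−1/69120 = 1/51840
3j²(5 7 4; 0 0 0) = Δ·Π!·Σ² = 280/21879  (sign +1)
sum: t=7:−1/362880 t=8:+1/1935360 = -13/5806080
3j²(5 7 4; -4 3 1) = Δ·Π!·Σ² = 195/10472  (sign +1)
combine: 4πI² = 1485·280/21879·195/10472 = 1125/3179
take √, sign +1: I = 0.16781318

0.167813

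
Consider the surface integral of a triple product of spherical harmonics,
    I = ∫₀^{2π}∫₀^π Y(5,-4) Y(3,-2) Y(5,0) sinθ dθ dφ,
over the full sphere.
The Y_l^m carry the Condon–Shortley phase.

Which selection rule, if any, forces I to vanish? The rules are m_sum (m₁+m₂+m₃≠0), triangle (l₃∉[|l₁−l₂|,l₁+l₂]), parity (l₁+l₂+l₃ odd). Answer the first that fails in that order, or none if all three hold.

m_sum

m₁+m₂+m₃ = -4 − 2 + 0 = -6  ✗
triangle: |5−3|=2 ≤ l₃=5 ≤ 5+3=8
parity: l₁+l₂+l₃ = 13 is odd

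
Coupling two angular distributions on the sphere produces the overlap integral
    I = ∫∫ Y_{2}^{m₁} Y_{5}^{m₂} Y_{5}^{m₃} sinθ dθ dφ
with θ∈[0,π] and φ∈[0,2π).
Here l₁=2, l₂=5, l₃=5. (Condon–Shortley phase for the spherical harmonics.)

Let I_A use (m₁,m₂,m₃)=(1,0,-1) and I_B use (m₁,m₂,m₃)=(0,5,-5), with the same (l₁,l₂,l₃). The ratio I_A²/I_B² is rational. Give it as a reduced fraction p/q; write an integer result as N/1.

1/45

Shared (l₁,l₂,l₃)=(2,5,5): N and (l;000)² cancel in I_A²/I_B².
A: Δ = 2!·2!·8!/13! = 1/38610; Racah Σ t=0..1: t=0:+1/1440 t=1:−1/1152 = -1/5760; ⇒ 3j(2 5 5; 1 0 -1)² = 1/858, sgn -1
B: Δ = 2!·2!·8!/13! = 1/38610; Racah Σ t=2..2: t=2:+1/161280 = 1/161280; ⇒ 3j(2 5 5; 0 5 -5)² = 15/286, sgn +1
I_A²/I_B² = (1/858)/(15/286) = 1/45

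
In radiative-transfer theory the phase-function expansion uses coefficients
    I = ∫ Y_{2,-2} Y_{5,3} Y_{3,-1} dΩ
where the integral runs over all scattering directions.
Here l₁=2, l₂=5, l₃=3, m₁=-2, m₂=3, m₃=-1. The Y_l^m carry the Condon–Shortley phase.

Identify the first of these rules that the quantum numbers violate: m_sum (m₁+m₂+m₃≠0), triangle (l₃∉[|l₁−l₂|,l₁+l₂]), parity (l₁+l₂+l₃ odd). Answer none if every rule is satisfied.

none

azimuthal sum: -2 + 3 − 1 = 0  ✓
3 ≤ 3 ≤ 7 (triangle on l)  ✓
L = 2 + 5 + 3 = 10 (even)  ✓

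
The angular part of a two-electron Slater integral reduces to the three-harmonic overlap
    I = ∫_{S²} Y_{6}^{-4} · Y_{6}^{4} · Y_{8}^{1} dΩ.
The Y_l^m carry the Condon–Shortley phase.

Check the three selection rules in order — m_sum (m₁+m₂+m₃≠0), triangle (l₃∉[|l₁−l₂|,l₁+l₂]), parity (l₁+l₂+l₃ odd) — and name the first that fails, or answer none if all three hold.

azimuthal sum: -4 + 4 + 1 = 1  ✗
0 ≤ 8 ≤ 12 (triangle on l)
L = 6 + 6 + 8 = 20 (even)

m_sum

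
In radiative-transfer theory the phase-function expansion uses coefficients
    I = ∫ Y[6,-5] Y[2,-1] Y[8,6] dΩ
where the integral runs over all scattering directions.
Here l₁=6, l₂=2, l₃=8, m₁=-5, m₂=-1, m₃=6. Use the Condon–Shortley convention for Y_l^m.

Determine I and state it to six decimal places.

m-sum 0 ✓  L=16 even ✓  4≤8≤8 ✓
Π(2lᵢ+1) = 13×5×17 = 1105
triangle coeff Δ(6,2,8) = 1/30940
Σ_t [0,0]: t=0:+1/2073600 = 1/2073600
(3j)²=28/1105 [(6 2 8; 0 0 0)], sign=+1
Σ_t [0,0]: t=0:+1/239500800 = 1/239500800
(3j)²=2/85 [(6 2 8; -5 -1 6)], sign=+1
⇒ 4πI² = 56/85
I = (+1)√(56/85/(4π)) = 0.22897055

0.228971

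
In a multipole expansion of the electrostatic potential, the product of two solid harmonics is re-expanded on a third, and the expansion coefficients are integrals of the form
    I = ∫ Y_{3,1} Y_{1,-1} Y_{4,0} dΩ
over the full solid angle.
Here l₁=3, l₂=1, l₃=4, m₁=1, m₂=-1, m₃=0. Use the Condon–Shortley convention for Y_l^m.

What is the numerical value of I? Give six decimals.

0.150786

Rules hold: Σm=0, L=8 even, 2≤4≤4.
N = 7·3·9 = 189
Δ = 0!·6!·2!/9! = 1/252
Racah Σ t=0..0: t=0:+1/36 = 1/36
⇒ 3j(3 1 4; 0 0 0)² = 4/63, sgn +1
Racah Σ t=0..0: t=0:+1/96 = 1/96
⇒ 3j(3 1 4; 1 -1 0)² = 1/42, sgn +1
4πI² = N·(3j₀)²·(3jₘ)² = 2/7
I = +1·√(0.285714/4π) = 0.15078601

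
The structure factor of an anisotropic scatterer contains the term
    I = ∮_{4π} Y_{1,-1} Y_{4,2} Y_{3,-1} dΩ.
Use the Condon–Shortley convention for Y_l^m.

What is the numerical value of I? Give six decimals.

0.238414

Rules hold: Σm=0, L=8 even, 3≤3≤5.
N = 3·9·7 = 189
Δ = 2!·0!·6!/9! = 1/252
Racah Σ t=1..1: t=1:−1/36 = -1/36
⇒ 3j(1 4 3; 0 0 0)² = 4/63, sgn +1
Racah Σ t=2..2: t=2:+1/96 = 1/96
⇒ 3j(1 4 3; -1 2 -1)² = 5/84, sgn +1
4πI² = N·(3j₀)²·(3jₘ)² = 5/7
I = +1·√(0.714286/4π) = 0.23841361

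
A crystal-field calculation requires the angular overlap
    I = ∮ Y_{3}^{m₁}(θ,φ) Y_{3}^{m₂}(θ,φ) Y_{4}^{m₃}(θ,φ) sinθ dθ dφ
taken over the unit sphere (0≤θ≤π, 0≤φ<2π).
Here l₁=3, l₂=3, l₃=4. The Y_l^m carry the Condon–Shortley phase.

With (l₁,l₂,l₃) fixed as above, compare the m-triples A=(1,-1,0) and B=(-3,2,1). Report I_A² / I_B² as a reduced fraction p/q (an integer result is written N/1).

1/30

Same 3,3,4: normalisation and zero-m 3j drop out of the ratio.
A: Δ: 2! 4! 4! / 11! → 1/34650; sum: t=0:+1/32 t=1:−1/36 t=2:+1/1152 = 5/1152; 3j²(3 3 4; 1 -1 0) = Δ·Π!·Σ² = 1/1386  (sign +1)
B: Δ: 2! 4! 4! / 11! → 1/34650; sum: t=2:+1/288 = 1/288; 3j²(3 3 4; -3 2 1) = Δ·Π!·Σ² = 5/231  (sign -1)
I_A²/I_B² = (1/1386)/(5/231) = 1/30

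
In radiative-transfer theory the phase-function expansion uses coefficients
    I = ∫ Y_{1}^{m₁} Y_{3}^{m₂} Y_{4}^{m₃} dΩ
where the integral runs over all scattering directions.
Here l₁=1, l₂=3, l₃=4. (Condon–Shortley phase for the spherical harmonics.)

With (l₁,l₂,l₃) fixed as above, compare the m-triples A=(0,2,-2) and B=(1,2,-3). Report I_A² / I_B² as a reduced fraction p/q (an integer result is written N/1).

4/7

l's match ⇒ only the (l;m) 3-j factors differ between A and B.
A: triangle coeff Δ(1,3,4) = 1/252; Σ_t [0,0]: t=0:+1/120 = 1/120; (3j)²=1/21 [(1 3 4; 0 2 -2)], sign=+1
B: triangle coeff Δ(1,3,4) = 1/252; Σ_t [0,0]: t=0:+1/240 = 1/240; (3j)²=1/12 [(1 3 4; 1 2 -3)], sign=-1
I_A²/I_B² = (1/21)/(1/12) = 4/7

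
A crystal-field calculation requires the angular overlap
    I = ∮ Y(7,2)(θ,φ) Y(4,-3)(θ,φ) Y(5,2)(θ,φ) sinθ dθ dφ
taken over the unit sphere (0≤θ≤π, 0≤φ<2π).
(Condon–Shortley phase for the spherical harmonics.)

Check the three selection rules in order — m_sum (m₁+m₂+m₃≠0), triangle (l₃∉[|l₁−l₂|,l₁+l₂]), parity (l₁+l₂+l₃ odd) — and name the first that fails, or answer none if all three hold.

m_sum

azimuthal sum: 2 − 3 + 2 = 1  ✗
3 ≤ 5 ≤ 11 (triangle on l)
L = 7 + 4 + 5 = 16 (even)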